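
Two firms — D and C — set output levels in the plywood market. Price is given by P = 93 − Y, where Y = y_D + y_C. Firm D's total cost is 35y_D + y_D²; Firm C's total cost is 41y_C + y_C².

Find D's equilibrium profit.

Firm D's profit: π = y_D(93 − (y_D + y_C)) − 35y_D − y_D².
∂π/∂y_D = 58 − 4y_D − y_C = 0, so y_D = 14.5 − 0.25y_C.
By the same steps for C: y_C = 13 − 0.25y_D.
Plugging y_C into D's best response: y_D = 14.5 − 0.25(13 − 0.25y_D) ⇒ 0.9375y_D = 11.25, so y_D = 12.
Then y_C = 13 − 0.25·12 = 10.
Price P = 93 − 22 = 71.
D's profit: (71 − 35)·12 − (12)² = 288.

288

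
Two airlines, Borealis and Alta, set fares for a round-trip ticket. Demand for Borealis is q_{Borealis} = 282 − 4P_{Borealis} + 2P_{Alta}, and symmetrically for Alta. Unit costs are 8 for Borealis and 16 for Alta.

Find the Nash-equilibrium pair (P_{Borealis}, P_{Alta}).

Borealis's profit: π = (P_{Borealis} − 8)(282 − 4P_{Borealis} + 2P_{Alta}).
∂π/∂P_{Borealis} = 314 − 8P_{Borealis} + 2P_{Alta} = 0 ⇒ P_{Borealis} = 39.25 + 0.25P_{Alta}.
Similarly P_{Alta} = 43.25 + 0.25P_{Borealis}.
Solving the two reaction functions simultaneously: (1 − (0.25)(0.25))P_{Borealis} = 39.25 + 0.25·43.25, so 0.9375P_{Borealis} = 50.0625 and P_{Borealis} = 53.4.
Then P_{Alta} = 43.25 + 0.25·53.4 = 56.6.

53.4, 56.6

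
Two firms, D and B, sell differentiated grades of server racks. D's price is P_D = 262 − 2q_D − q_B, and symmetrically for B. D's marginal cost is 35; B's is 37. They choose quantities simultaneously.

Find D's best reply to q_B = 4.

Firm D's profit: π = q_D(262 − 2q_D − q_B) − 35q_D.
∂π/∂q_D = 227 − 4q_D − q_B = 0 ⇒ q_D = 56.75 − 0.25q_B.
At q_B = 4: q_D = 56.75 − 0.25·4 = 55.75.

55.75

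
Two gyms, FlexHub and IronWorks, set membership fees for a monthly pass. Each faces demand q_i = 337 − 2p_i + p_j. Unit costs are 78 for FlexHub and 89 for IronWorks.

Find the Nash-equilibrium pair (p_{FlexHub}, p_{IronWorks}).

FlexHub's profit: π = (p_{FlexHub} − 78)(337 − 2p_{FlexHub} + p_{IronWorks}).
∂π/∂p_{FlexHub} = 493 − 4p_{FlexHub} + p_{IronWorks} = 0 ⇒ p_{FlexHub} = 123.25 + 0.25p_{IronWorks}.
Similarly p_{IronWorks} = 128.75 + 0.25p_{FlexHub}.
Solving the two reaction functions simultaneously: (1 − (0.25)(0.25))p_{FlexHub} = 123.25 + 0.25·128.75, so 0.9375p_{FlexHub} = 155.4375 and p_{FlexHub} = 165.8.
Then p_{IronWorks} = 128.75 + 0.25·165.8 = 170.2.

165.8, 170.2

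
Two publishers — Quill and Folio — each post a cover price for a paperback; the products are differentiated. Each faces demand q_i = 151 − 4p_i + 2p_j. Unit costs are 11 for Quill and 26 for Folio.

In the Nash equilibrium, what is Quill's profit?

Quill's profit: π = (p_{Quill} − 11)(151 − 4p_{Quill} + 2p_{Folio}).
∂π/∂p_{Quill} = 195 − 8p_{Quill} + 2p_{Folio} = 0 ⇒ p_{Quill} = 24.375 + 0.25p_{Folio}.
Similarly p_{Folio} = 31.875 + 0.25p_{Quill}.
Plugging p_{Folio} into Quill's best response: p_{Quill} = 24.375 + 0.25(31.875 + 0.25p_{Quill}) ⇒ 0.9375p_{Quill} = 1035/32, so p_{Quill} = 34.5.
Then p_{Folio} = 31.875 + 0.25·34.5 = 40.5.
q_{Quill} = 151 − 4·34.5 + 2·40.5 = 94.
Profit = (34.5 − 11)·94 = 2209.

2209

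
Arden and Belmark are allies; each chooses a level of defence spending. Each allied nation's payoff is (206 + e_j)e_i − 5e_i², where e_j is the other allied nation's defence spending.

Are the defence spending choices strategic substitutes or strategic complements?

Arden's payoff is (206 + e_B)e_A − 5e_A².
∂π/∂e_A = 206 + e_B − 10e_A = 0, so e_A = 20.6 + 0.1e_B.
The best-response slope de_A/de_B = 0.1 > 0: the reaction function is upward-sloping, so the choices are strategic complements.

strategic complements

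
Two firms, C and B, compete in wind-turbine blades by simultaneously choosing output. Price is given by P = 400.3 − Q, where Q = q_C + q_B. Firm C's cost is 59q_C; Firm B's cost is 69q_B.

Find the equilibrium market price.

176.1

Firm C's profit: π = q_C(400.3 − (q_C + q_B)) − 59q_C.
∂π/∂q_C = 341.3 − 2q_C − q_B = 0, so q_C = 170.65 − 0.5q_B.
By the same steps for B: q_B = 165.65 − 0.5q_C.
Solving the two reaction functions simultaneously: (1 − (−0.5)(−0.5))q_C = 170.65 − 0.5·165.65, so 0.75q_C = 87.825 and q_C = 117.1.
Then q_B = 165.65 − 0.5·117.1 = 107.1.
Equilibrium price: P = 400.3 − 224.2 = 176.1.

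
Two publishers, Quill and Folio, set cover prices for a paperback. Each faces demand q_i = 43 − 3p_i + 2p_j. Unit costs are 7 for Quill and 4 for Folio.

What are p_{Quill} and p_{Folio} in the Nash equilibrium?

Quill's profit: π = (p_{Quill} − 7)(43 − 3p_{Quill} + 2p_{Folio}).
∂π/∂p_{Quill} = 64 − 6p_{Quill} + 2p_{Folio} = 0 ⇒ p_{Quill} = 32/3 + (1/3)p_{Folio}.
Similarly p_{Folio} = 55/6 + (1/3)p_{Quill}.
Solving the two reaction functions simultaneously: (1 − (1/3)(1/3))p_{Quill} = 32/3 + (1/3)·(55/6), so (8/9)p_{Quill} = 247/18 and p_{Quill} = 15.4375.
Then p_{Folio} = 55/6 + (1/3)·15.4375 = 14.3125.

15.4375, 14.3125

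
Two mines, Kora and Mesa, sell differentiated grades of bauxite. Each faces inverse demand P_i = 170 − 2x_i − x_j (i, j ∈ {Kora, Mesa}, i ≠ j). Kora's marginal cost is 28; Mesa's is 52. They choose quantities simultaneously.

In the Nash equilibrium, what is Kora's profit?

1800

Mine Kora's profit: π = x_{Kora}(170 − 2x_{Kora} − x_{Mesa}) − 28x_{Kora}.
∂π/∂x_{Kora} = 142 − 4x_{Kora} − x_{Mesa} = 0 ⇒ x_{Kora} = 35.5 − 0.25x_{Mesa}.
Similarly x_{Mesa} = 29.5 − 0.25x_{Kora}.
Solving the two reaction functions simultaneously: (1 − (−0.25)(−0.25))x_{Kora} = 35.5 − 0.25·29.5, so 0.9375x_{Kora} = 28.125 and x_{Kora} = 30.
Then x_{Mesa} = 29.5 − 0.25·30 = 22.
P_{Kora} = 170 − 2·30 − 22 = 88.
Profit = (88 − 28)·30 = 1800.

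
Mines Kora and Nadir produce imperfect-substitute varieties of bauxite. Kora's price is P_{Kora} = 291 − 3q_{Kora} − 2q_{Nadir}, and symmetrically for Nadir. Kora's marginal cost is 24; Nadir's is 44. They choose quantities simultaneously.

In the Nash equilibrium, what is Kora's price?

127.875

Mine Kora's profit: π = q_{Kora}(291 − 3q_{Kora} − 2q_{Nadir}) − 24q_{Kora}.
∂π/∂q_{Kora} = 267 − 6q_{Kora} − 2q_{Nadir} = 0 ⇒ q_{Kora} = 44.5 − (1/3)q_{Nadir}.
Similarly q_{Nadir} = 247/6 − (1/3)q_{Kora}.
Plugging q_{Nadir} into Kora's best response: q_{Kora} = 44.5 − (1/3)(247/6 − (1/3)q_{Kora}) ⇒ (8/9)q_{Kora} = 277/9, so q_{Kora} = 34.625.
Then q_{Nadir} = 247/6 − (1/3)·34.625 = 29.625.
P_{Kora} = 291 − 3·34.625 − 2·29.625 = 127.875.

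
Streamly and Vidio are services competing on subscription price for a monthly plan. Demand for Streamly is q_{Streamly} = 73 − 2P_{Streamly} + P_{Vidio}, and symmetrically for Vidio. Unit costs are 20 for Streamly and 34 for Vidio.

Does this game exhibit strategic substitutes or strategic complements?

strategic complements

Streamly's profit: π = (P_{Streamly} − 20)(73 − 2P_{Streamly} + P_{Vidio}).
∂π/∂P_{Streamly} = 113 − 4P_{Streamly} + P_{Vidio} = 0 ⇒ P_{Streamly} = 28.25 + 0.25P_{Vidio}.
The best-response slope dP_{Streamly}/dP_{Vidio} = 0.25 > 0: the reaction function is upward-sloping, so the choices are strategic complements.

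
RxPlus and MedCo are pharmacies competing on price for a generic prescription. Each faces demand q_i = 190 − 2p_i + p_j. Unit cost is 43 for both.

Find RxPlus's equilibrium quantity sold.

98

RxPlus's profit: π = (p_{RxPlus} − 43)(190 − 2p_{RxPlus} + p_{MedCo}).
∂π/∂p_{RxPlus} = 276 − 4p_{RxPlus} + p_{MedCo} = 0 ⇒ p_{RxPlus} = 69 + 0.25p_{MedCo}.
By symmetry p_{MedCo} = p_{RxPlus}; substituting into the reaction function, 0.75p_{RxPlus} = 69 and p_{RxPlus} = 92.
q_{RxPlus} = 190 − 2·92 + 92 = 98.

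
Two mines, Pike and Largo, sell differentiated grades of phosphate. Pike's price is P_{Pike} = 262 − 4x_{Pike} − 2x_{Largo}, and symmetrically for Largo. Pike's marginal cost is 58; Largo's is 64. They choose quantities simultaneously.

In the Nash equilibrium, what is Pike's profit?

Mine Pike's profit: π = x_{Pike}(262 − 4x_{Pike} − 2x_{Largo}) − 58x_{Pike}.
∂π/∂x_{Pike} = 204 − 8x_{Pike} − 2x_{Largo} = 0 ⇒ x_{Pike} = 25.5 − 0.25x_{Largo}.
Similarly x_{Largo} = 24.75 − 0.25x_{Pike}.
Plugging x_{Largo} into Pike's best response: x_{Pike} = 25.5 − 0.25(24.75 − 0.25x_{Pike}) ⇒ 0.9375x_{Pike} = 19.3125, so x_{Pike} = 20.6.
Then x_{Largo} = 24.75 − 0.25·20.6 = 19.6.
P_{Pike} = 262 − 4·20.6 − 2·19.6 = 140.4.
Profit = (140.4 − 58)·20.6 = 1697.44.

1697.44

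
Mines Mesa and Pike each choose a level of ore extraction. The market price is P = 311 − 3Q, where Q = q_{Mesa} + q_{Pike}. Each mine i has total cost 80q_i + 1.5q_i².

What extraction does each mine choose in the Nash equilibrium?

Mine Mesa's profit: π = q_{Mesa}(311 − 3(q_{Mesa} + q_{Pike})) − 80q_{Mesa} − 1.5q_{Mesa}².
∂π/∂q_{Mesa} = 231 − 9q_{Mesa} − 3q_{Pike} = 0, so q_{Mesa} = 77/3 − (1/3)q_{Pike}.
By symmetry q_{Pike} = q_{Mesa}; substituting into the reaction function, (4/3)q_{Mesa} = 77/3 and q_{Mesa} = 19.25.

19.25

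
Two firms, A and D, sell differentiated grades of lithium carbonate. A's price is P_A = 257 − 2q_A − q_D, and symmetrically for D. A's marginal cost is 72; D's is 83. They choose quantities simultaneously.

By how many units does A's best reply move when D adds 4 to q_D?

-1

Firm A's profit: π = q_A(257 − 2q_A − q_D) − 72q_A.
∂π/∂q_A = 185 − 4q_A − q_D = 0 ⇒ q_A = 46.25 − 0.25q_D.
The reaction-function slope is −0.25, so a 4-unit rise in q_D moves q_A by −0.25 × 4 = −1. A's best response falls — the actions are strategic substitutes.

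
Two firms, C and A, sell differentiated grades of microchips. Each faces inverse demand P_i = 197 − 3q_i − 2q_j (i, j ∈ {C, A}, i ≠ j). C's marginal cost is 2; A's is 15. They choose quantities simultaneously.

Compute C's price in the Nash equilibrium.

Firm C's profit: π = q_C(197 − 3q_C − 2q_A) − 2q_C.
∂π/∂q_C = 195 − 6q_C − 2q_A = 0 ⇒ q_C = 32.5 − (1/3)q_A.
Similarly q_A = 91/3 − (1/3)q_C.
Plugging q_A into C's best response: q_C = 32.5 − (1/3)(91/3 − (1/3)q_C) ⇒ (8/9)q_C = 403/18, so q_C = 25.1875.
Then q_A = 91/3 − (1/3)·25.1875 = 21.9375.
P_C = 197 − 3·25.1875 − 2·21.9375 = 77.5625.

77.5625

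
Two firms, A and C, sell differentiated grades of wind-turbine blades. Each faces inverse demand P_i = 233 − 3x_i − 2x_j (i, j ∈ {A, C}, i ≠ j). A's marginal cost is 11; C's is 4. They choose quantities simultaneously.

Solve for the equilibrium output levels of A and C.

27.3125, 29.0625

Firm A's profit: π = x_A(233 − 3x_A − 2x_C) − 11x_A.
∂π/∂x_A = 222 − 6x_A − 2x_C = 0 ⇒ x_A = 37 − (1/3)x_C.
Similarly x_C = 229/6 − (1/3)x_A.
Solving the two reaction functions simultaneously: (1 − (−1/3)(−1/3))x_A = 37 − (1/3)·(229/6), so (8/9)x_A = 437/18 and x_A = 27.3125.
Then x_C = 229/6 − (1/3)·27.3125 = 29.0625.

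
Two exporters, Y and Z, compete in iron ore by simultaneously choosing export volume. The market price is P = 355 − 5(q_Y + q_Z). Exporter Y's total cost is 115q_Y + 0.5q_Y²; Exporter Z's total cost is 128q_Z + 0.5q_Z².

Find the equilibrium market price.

Exporter Y's profit: π = q_Y(355 − 5(q_Y + q_Z)) − 115q_Y − 0.5q_Y².
∂π/∂q_Y = 240 − 11q_Y − 5q_Z = 0, so q_Y = 240/11 − (5/11)q_Z.
By the same steps for Z: q_Z = 227/11 − (5/11)q_Y.
Solving the two reaction functions simultaneously: (1 − (−5/11)(−5/11))q_Y = 240/11 − (5/11)·(227/11), so (96/121)q_Y = 1505/121 and q_Y = 1505/96.
Then q_Z = 227/11 − (5/11)·(1505/96) = 1297/96.
Equilibrium price: P = 355 − 5·29.1875 = 209.0625.

209.0625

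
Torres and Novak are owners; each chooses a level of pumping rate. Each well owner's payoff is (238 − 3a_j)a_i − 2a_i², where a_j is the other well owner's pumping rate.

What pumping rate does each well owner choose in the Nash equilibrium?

34

Torres's payoff is (238 − 3a_N)a_T − 2a_T².
∂π/∂a_T = 238 − 3a_N − 4a_T = 0, so a_T = 59.5 − 0.75a_N.
The game is symmetric, so in equilibrium a_N = a_T: the reaction function gives 1.75a_T = 59.5, hence a_T = 34.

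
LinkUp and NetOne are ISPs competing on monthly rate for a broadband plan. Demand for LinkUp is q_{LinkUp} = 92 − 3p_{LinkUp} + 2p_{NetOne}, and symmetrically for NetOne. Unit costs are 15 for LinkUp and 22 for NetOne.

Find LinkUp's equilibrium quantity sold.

61.6875

LinkUp's profit: π = (p_{LinkUp} − 15)(92 − 3p_{LinkUp} + 2p_{NetOne}).
∂π/∂p_{LinkUp} = 137 − 6p_{LinkUp} + 2p_{NetOne} = 0 ⇒ p_{LinkUp} = 137/6 + (1/3)p_{NetOne}.
Similarly p_{NetOne} = 79/3 + (1/3)p_{LinkUp}.
Solving the two reaction functions simultaneously: (1 − (1/3)(1/3))p_{LinkUp} = 137/6 + (1/3)·(79/3), so (8/9)p_{LinkUp} = 569/18 and p_{LinkUp} = 35.5625.
Then p_{NetOne} = 79/3 + (1/3)·35.5625 = 38.1875.
q_{LinkUp} = 92 − 3·35.5625 + 2·38.1875 = 61.6875.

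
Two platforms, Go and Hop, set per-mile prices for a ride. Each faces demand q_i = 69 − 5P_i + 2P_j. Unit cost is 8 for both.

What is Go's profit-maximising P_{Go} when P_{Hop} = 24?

15.7

Go's profit: π = (P_{Go} − 8)(69 − 5P_{Go} + 2P_{Hop}).
∂π/∂P_{Go} = 109 − 10P_{Go} + 2P_{Hop} = 0 ⇒ P_{Go} = 10.9 + 0.2P_{Hop}.
At P_{Hop} = 24: P_{Go} = 10.9 + 0.2·24 = 15.7.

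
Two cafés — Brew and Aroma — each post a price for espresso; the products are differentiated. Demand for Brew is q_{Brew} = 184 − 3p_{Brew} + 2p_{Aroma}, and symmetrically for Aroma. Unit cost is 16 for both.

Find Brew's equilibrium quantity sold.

126

Brew's profit: π = (p_{Brew} − 16)(184 − 3p_{Brew} + 2p_{Aroma}).
∂π/∂p_{Brew} = 232 − 6p_{Brew} + 2p_{Aroma} = 0 ⇒ p_{Brew} = 116/3 + (1/3)p_{Aroma}.
The game is symmetric, so in equilibrium p_{Aroma} = p_{Brew}: the reaction function gives (2/3)p_{Brew} = 116/3, hence p_{Brew} = 58.
q_{Brew} = 184 − 3·58 + 2·58 = 126.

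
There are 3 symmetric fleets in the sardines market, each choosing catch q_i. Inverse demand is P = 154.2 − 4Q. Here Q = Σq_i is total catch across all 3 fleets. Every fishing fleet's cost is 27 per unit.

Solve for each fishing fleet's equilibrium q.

A representative fishing fleet's profit is π_i = q_i(154.2 − 4Q) − 27q_i, with Q = q_i + Σ_{j≠i} q_j.
First-order condition: 127.2 − 8q_i − 4Σ_{j≠i} q_j = 0.
With identical fishing fleets, set every q_j = q: then 127.2 − 8q − 8q = 0, i.e. q = 127.2/16 = 7.95.

7.95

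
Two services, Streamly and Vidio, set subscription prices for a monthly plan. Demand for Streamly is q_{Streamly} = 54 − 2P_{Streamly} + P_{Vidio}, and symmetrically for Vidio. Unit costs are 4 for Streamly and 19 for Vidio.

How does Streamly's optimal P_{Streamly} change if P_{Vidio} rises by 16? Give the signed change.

Streamly's profit: π = (P_{Streamly} − 4)(54 − 2P_{Streamly} + P_{Vidio}).
∂π/∂P_{Streamly} = 62 − 4P_{Streamly} + P_{Vidio} = 0 ⇒ P_{Streamly} = 15.5 + 0.25P_{Vidio}.
The reaction-function slope is 0.25, so a 16-unit rise in P_{Vidio} moves P_{Streamly} by 0.25 × 16 = 4. Streamly's best response rises — the actions are strategic complements.

4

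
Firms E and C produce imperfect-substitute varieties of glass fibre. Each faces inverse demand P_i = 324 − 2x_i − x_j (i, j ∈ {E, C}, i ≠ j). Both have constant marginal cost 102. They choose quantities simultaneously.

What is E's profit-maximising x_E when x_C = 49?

Firm E's profit: π = x_E(324 − 2x_E − x_C) − 102x_E.
∂π/∂x_E = 222 − 4x_E − x_C = 0 ⇒ x_E = 55.5 − 0.25x_C.
At x_C = 49: x_E = 55.5 − 0.25·49 = 43.25.

43.25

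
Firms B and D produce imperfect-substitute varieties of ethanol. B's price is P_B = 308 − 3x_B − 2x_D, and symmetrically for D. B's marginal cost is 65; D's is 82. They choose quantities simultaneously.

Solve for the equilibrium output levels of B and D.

31.4375, 27.1875

Firm B's profit: π = x_B(308 − 3x_B − 2x_D) − 65x_B.
∂π/∂x_B = 243 − 6x_B − 2x_D = 0 ⇒ x_B = 40.5 − (1/3)x_D.
Similarly x_D = 113/3 − (1/3)x_B.
Substituting the second reaction function into the first: x_B = 40.5 − (1/3)(113/3 − (1/3)x_B), which gives (8/9)x_B = 503/18 ⇒ x_B = 31.4375.
Then x_D = 113/3 − (1/3)·31.4375 = 27.1875.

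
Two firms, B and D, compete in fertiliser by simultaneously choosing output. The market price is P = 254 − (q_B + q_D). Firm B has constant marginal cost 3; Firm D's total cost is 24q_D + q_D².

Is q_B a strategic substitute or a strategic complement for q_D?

Firm B's profit: π = q_B(254 − (q_B + q_D)) − 3q_B.
∂π/∂q_B = 251 − 2q_B − q_D = 0, so q_B = 125.5 − 0.5q_D.
The best-response slope dq_B/dq_D = −0.5 < 0: the reaction function is downward-sloping, so the choices are strategic substitutes.

strategic substitutes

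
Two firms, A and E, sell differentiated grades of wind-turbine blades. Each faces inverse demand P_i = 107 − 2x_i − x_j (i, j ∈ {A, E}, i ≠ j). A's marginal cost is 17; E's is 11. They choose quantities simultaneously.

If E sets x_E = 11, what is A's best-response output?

Firm A's profit: π = x_A(107 − 2x_A − x_E) − 17x_A.
∂π/∂x_A = 90 − 4x_A − x_E = 0 ⇒ x_A = 22.5 − 0.25x_E.
At x_E = 11: x_A = 22.5 − 0.25·11 = 19.75.

19.75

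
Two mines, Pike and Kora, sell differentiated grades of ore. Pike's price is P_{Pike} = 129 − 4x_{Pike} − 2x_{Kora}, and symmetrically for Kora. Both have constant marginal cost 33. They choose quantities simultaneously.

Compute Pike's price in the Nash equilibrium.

71.4

Mine Pike's profit: π = x_{Pike}(129 − 4x_{Pike} − 2x_{Kora}) − 33x_{Pike}.
∂π/∂x_{Pike} = 96 − 8x_{Pike} − 2x_{Kora} = 0 ⇒ x_{Pike} = 12 − 0.25x_{Kora}.
Setting x_{Pike} = x_{Kora} in the reaction function: x_{Pike} = 12 − 0.25x_{Pike}, so x_{Pike} = 12 / 1.25 = 9.6.
P_{Pike} = 129 − 4·9.6 − 2·9.6 = 71.4.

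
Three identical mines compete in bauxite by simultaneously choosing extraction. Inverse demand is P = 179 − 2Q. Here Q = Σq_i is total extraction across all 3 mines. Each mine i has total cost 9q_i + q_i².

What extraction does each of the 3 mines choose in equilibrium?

A representative mine's profit is π_i = q_i(179 − 2Q) − 9q_i − q_i², with Q = q_i + Σ_{j≠i} q_j.
First-order condition: 170 − 6q_i − 2Σ_{j≠i} q_j = 0.
In a symmetric equilibrium every mine chooses the same q, so Σ_{j≠i} q_j = 2q. The condition becomes 170 − 10q = 0, giving q = 170/10 = 17.

17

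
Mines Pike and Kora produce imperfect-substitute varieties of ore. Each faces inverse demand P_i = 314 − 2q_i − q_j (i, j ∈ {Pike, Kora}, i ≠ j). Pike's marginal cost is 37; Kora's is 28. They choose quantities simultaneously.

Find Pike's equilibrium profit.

6006.08

Mine Pike's profit: π = q_{Pike}(314 − 2q_{Pike} − q_{Kora}) − 37q_{Pike}.
∂π/∂q_{Pike} = 277 − 4q_{Pike} − q_{Kora} = 0 ⇒ q_{Pike} = 69.25 − 0.25q_{Kora}.
Similarly q_{Kora} = 71.5 − 0.25q_{Pike}.
Substituting the second reaction function into the first: q_{Pike} = 69.25 − 0.25(71.5 − 0.25q_{Pike}), which gives 0.9375q_{Pike} = 51.375 ⇒ q_{Pike} = 54.8.
Then q_{Kora} = 71.5 − 0.25·54.8 = 57.8.
P_{Pike} = 314 − 2·54.8 − 57.8 = 146.6.
Profit = (146.6 − 37)·54.8 = 6006.08.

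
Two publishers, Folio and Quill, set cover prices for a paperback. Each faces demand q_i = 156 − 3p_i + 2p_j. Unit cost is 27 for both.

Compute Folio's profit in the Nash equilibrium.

3120.1875

Folio's profit: π = (p_{Folio} − 27)(156 − 3p_{Folio} + 2p_{Quill}).
∂π/∂p_{Folio} = 237 − 6p_{Folio} + 2p_{Quill} = 0 ⇒ p_{Folio} = 39.5 + (1/3)p_{Quill}.
The game is symmetric, so in equilibrium p_{Quill} = p_{Folio}: the reaction function gives (2/3)p_{Folio} = 39.5, hence p_{Folio} = 59.25.
q_{Folio} = 156 − 3·59.25 + 2·59.25 = 96.75.
Profit = (59.25 − 27)·96.75 = 3120.1875.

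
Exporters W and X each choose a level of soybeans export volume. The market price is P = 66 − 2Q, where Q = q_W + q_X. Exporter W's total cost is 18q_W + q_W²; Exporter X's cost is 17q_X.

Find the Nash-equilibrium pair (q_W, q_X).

4.7, 9.9

Exporter W's profit: π = q_W(66 − 2(q_W + q_X)) − 18q_W − q_W².
∂π/∂q_W = 48 − 6q_W − 2q_X = 0, so q_W = 8 − (1/3)q_X.
For X: ∂π/∂q_X = 49 − 4q_X − 2q_W = 0 ⇒ q_X = 12.25 − 0.5q_W.
Plugging q_X into W's best response: q_W = 8 − (1/3)(12.25 − 0.5q_W) ⇒ (5/6)q_W = 47/12, so q_W = 4.7.
Then q_X = 12.25 − 0.5·4.7 = 9.9.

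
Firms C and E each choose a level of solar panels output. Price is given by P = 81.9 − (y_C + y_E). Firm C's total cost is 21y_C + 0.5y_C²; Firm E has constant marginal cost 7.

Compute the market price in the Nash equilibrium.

39.76

Firm C's profit: π = y_C(81.9 − (y_C + y_E)) − 21y_C − 0.5y_C².
∂π/∂y_C = 60.9 − 3y_C − y_E = 0, so y_C = 20.3 − (1/3)y_E.
For E: ∂π/∂y_E = 74.9 − 2y_E − y_C = 0 ⇒ y_E = 37.45 − 0.5y_C.
Solving the two reaction functions simultaneously: (1 − (−1/3)(−0.5))y_C = 20.3 − (1/3)·37.45, so (5/6)y_C = 469/60 and y_C = 9.38.
Then y_E = 37.45 − 0.5·9.38 = 32.76.
Equilibrium price: P = 81.9 − 42.14 = 39.76.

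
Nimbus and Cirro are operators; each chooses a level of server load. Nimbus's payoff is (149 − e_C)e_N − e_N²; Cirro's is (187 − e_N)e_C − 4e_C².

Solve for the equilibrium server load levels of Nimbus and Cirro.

67, 15

Expanding Nimbus's payoff: 149e_N − e_Ce_N − e_N².
∂π/∂e_N = 149 − e_C − 2e_N = 0, so e_N = 74.5 − 0.5e_C.
Likewise for Cirro: e_C = 23.375 − 0.125e_N.
Solving the two reaction functions simultaneously: (1 − (−0.5)(−0.125))e_N = 74.5 − 0.5·23.375, so 0.9375e_N = 62.8125 and e_N = 67.
Then e_C = 23.375 − 0.125·67 = 15.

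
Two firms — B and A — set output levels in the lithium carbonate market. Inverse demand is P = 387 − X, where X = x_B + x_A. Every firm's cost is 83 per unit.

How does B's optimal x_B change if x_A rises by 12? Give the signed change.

-6

Firm B's profit: π = x_B(387 − (x_B + x_A)) − 83x_B.
∂π/∂x_B = 304 − 2x_B − x_A = 0, so x_B = 152 − 0.5x_A.
The reaction-function slope is −0.5, so a 12-unit rise in x_A moves x_B by −0.5 × 12 = −6. B's best response falls — the actions are strategic substitutes.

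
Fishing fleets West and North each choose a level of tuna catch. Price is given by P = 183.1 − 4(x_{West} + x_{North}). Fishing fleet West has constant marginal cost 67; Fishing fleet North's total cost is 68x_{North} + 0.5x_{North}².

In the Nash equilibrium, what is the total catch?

18.5875

Fishing fleet West's profit: π = x_{West}(183.1 − 4(x_{West} + x_{North})) − 67x_{West}.
∂π/∂x_{West} = 116.1 − 8x_{West} − 4x_{North} = 0, so x_{West} = 14.5125 − 0.5x_{North}.
For North: ∂π/∂x_{North} = 115.1 − 9x_{North} − 4x_{West} = 0 ⇒ x_{North} = 1151/90 − (4/9)x_{West}.
Solving the two reaction functions simultaneously: (1 − (−0.5)(−4/9))x_{West} = 14.5125 − 0.5·(1151/90), so (7/9)x_{West} = 1169/144 and x_{West} = 10.4375.
Then x_{North} = 1151/90 − (4/9)·10.4375 = 8.15.
Total catch: 10.4375 + 8.15 = 18.5875.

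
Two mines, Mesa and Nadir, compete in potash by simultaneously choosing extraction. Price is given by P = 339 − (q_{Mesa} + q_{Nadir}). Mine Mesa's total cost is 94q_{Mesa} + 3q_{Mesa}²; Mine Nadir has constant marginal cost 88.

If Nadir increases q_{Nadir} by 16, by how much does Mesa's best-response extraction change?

-2

Mine Mesa's profit: π = q_{Mesa}(339 − (q_{Mesa} + q_{Nadir})) − 94q_{Mesa} − 3q_{Mesa}².
∂π/∂q_{Mesa} = 245 − 8q_{Mesa} − q_{Nadir} = 0, so q_{Mesa} = 30.625 − 0.125q_{Nadir}.
The reaction-function slope is −0.125, so a 16-unit rise in q_{Nadir} moves q_{Mesa} by −0.125 × 16 = −2. Mesa's best response falls — the actions are strategic substitutes.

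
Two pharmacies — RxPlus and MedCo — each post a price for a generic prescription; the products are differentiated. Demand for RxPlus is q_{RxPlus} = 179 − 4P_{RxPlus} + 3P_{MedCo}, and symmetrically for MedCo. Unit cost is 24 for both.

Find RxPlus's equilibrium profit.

3844

RxPlus's profit: π = (P_{RxPlus} − 24)(179 − 4P_{RxPlus} + 3P_{MedCo}).
∂π/∂P_{RxPlus} = 275 − 8P_{RxPlus} + 3P_{MedCo} = 0 ⇒ P_{RxPlus} = 34.375 + 0.375P_{MedCo}.
The game is symmetric, so in equilibrium P_{MedCo} = P_{RxPlus}: the reaction function gives 0.625P_{RxPlus} = 34.375, hence P_{RxPlus} = 55.
q_{RxPlus} = 179 − 4·55 + 3·55 = 124.
Profit = (55 − 24)·124 = 3844.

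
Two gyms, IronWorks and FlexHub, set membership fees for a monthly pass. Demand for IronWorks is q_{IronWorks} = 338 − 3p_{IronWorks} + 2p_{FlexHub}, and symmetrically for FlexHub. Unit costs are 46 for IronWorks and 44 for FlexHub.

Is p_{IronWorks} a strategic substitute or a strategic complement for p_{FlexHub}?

strategic complements

IronWorks's profit: π = (p_{IronWorks} − 46)(338 − 3p_{IronWorks} + 2p_{FlexHub}).
∂π/∂p_{IronWorks} = 476 − 6p_{IronWorks} + 2p_{FlexHub} = 0 ⇒ p_{IronWorks} = 238/3 + (1/3)p_{FlexHub}.
The best-response slope dp_{IronWorks}/dp_{FlexHub} = 1/3 > 0: the reaction function is upward-sloping, so the choices are strategic complements.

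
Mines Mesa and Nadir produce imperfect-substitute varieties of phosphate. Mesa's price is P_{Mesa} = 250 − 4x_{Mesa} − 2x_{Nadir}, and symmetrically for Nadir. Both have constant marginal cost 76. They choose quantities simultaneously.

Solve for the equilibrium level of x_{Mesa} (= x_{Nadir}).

17.4

Mine Mesa's profit: π = x_{Mesa}(250 − 4x_{Mesa} − 2x_{Nadir}) − 76x_{Mesa}.
∂π/∂x_{Mesa} = 174 − 8x_{Mesa} − 2x_{Nadir} = 0 ⇒ x_{Mesa} = 21.75 − 0.25x_{Nadir}.
Setting x_{Mesa} = x_{Nadir} in the reaction function: x_{Mesa} = 21.75 − 0.25x_{Mesa}, so x_{Mesa} = 21.75 / 1.25 = 17.4.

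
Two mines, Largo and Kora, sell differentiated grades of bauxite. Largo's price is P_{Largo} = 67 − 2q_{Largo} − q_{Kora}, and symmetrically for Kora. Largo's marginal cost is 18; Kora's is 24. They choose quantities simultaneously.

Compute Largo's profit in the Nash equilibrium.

208.08

Mine Largo's profit: π = q_{Largo}(67 − 2q_{Largo} − q_{Kora}) − 18q_{Largo}.
∂π/∂q_{Largo} = 49 − 4q_{Largo} − q_{Kora} = 0 ⇒ q_{Largo} = 12.25 − 0.25q_{Kora}.
Similarly q_{Kora} = 10.75 − 0.25q_{Largo}.
Solving the two reaction functions simultaneously: (1 − (−0.25)(−0.25))q_{Largo} = 12.25 − 0.25·10.75, so 0.9375q_{Largo} = 9.5625 and q_{Largo} = 10.2.
Then q_{Kora} = 10.75 − 0.25·10.2 = 8.2.
P_{Largo} = 67 − 2·10.2 − 8.2 = 38.4.
Profit = (38.4 − 18)·10.2 = 208.08.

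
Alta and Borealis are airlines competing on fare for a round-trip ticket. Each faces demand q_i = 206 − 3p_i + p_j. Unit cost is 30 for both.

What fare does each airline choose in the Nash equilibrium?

Alta's profit: π = (p_{Alta} − 30)(206 − 3p_{Alta} + p_{Borealis}).
∂π/∂p_{Alta} = 296 − 6p_{Alta} + p_{Borealis} = 0 ⇒ p_{Alta} = 148/3 + (1/6)p_{Borealis}.
By symmetry p_{Borealis} = p_{Alta}; substituting into the reaction function, (5/6)p_{Alta} = 148/3 and p_{Alta} = 59.2.

59.2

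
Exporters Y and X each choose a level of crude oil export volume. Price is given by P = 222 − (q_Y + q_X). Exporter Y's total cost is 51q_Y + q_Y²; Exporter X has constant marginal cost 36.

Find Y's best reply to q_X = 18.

38.25

Exporter Y's profit: π = q_Y(222 − (q_Y + q_X)) − 51q_Y − q_Y².
∂π/∂q_Y = 171 − 4q_Y − q_X = 0, so q_Y = 42.75 − 0.25q_X.
At q_X = 18: q_Y = 42.75 − 0.25·18 = 38.25.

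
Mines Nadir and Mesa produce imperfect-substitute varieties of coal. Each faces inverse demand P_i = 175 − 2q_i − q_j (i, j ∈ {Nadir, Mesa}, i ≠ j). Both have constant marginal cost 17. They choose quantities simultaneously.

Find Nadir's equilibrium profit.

1997.12

Mine Nadir's profit: π = q_{Nadir}(175 − 2q_{Nadir} − q_{Mesa}) − 17q_{Nadir}.
∂π/∂q_{Nadir} = 158 − 4q_{Nadir} − q_{Mesa} = 0 ⇒ q_{Nadir} = 39.5 − 0.25q_{Mesa}.
By symmetry q_{Mesa} = q_{Nadir}; substituting into the reaction function, 1.25q_{Nadir} = 39.5 and q_{Nadir} = 31.6.
P_{Nadir} = 175 − 2·31.6 − 31.6 = 80.2.
Profit = (80.2 − 17)·31.6 = 1997.12.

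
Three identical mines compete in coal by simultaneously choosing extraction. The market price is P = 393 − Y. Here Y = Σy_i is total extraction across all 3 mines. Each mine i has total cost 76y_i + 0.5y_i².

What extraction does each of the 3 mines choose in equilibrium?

A representative mine's profit is π_i = y_i(393 − Y) − 76y_i − 0.5y_i², with Y = y_i + Σ_{j≠i} y_j.
First-order condition: 317 − 3y_i − Σ_{j≠i} y_j = 0.
In a symmetric equilibrium every mine chooses the same y, so Σ_{j≠i} y_j = 2y. The condition becomes 317 − 5y = 0, giving y = 317/5 = 63.4.

63.4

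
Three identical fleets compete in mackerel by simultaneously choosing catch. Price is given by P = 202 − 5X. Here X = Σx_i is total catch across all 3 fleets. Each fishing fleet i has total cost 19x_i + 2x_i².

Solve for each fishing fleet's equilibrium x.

A representative fishing fleet's profit is π_i = x_i(202 − 5X) − 19x_i − 2x_i², with X = x_i + Σ_{j≠i} x_j.
First-order condition: 183 − 14x_i − 5Σ_{j≠i} x_j = 0.
In a symmetric equilibrium every fishing fleet chooses the same x, so Σ_{j≠i} x_j = 2x. The condition becomes 183 − 24x = 0, giving x = 183/24 = 7.625.

7.625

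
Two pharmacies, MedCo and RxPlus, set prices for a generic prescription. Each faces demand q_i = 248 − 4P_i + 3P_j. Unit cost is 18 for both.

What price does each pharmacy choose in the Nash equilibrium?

MedCo's profit: π = (P_{MedCo} − 18)(248 − 4P_{MedCo} + 3P_{RxPlus}).
∂π/∂P_{MedCo} = 320 − 8P_{MedCo} + 3P_{RxPlus} = 0 ⇒ P_{MedCo} = 40 + 0.375P_{RxPlus}.
By symmetry P_{RxPlus} = P_{MedCo}; substituting into the reaction function, 0.625P_{MedCo} = 40 and P_{MedCo} = 64.

64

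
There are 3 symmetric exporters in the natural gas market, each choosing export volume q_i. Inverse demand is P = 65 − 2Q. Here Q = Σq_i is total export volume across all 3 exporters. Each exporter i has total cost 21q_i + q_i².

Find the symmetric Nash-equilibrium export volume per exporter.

A representative exporter's profit is π_i = q_i(65 − 2Q) − 21q_i − q_i², with Q = q_i + Σ_{j≠i} q_j.
First-order condition: 44 − 6q_i − 2Σ_{j≠i} q_j = 0.
With identical exporters, set every q_j = q: then 44 − 6q − 4q = 0, i.e. q = 44/10 = 4.4.

4.4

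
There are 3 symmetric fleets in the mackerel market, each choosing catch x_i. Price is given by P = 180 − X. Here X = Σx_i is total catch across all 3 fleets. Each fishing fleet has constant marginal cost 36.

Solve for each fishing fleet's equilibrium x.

A representative fishing fleet's profit is π_i = x_i(180 − X) − 36x_i, with X = x_i + Σ_{j≠i} x_j.
First-order condition: 144 − 2x_i − Σ_{j≠i} x_j = 0.
Imposing symmetry (x_j = x for all j) turns Σ_{j≠i} x_j into 2x, so 144 = 4x and x = 36.

36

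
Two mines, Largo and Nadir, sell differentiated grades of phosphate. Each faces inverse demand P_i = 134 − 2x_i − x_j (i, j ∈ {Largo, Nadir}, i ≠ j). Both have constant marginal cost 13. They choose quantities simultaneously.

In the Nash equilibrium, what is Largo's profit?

Mine Largo's profit: π = x_{Largo}(134 − 2x_{Largo} − x_{Nadir}) − 13x_{Largo}.
∂π/∂x_{Largo} = 121 − 4x_{Largo} − x_{Nadir} = 0 ⇒ x_{Largo} = 30.25 − 0.25x_{Nadir}.
By symmetry x_{Nadir} = x_{Largo}; substituting into the reaction function, 1.25x_{Largo} = 30.25 and x_{Largo} = 24.2.
P_{Largo} = 134 − 2·24.2 − 24.2 = 61.4.
Profit = (61.4 − 13)·24.2 = 1171.28.

1171.28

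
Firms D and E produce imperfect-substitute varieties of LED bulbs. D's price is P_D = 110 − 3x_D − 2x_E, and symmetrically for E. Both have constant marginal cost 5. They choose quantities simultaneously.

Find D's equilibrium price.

Firm D's profit: π = x_D(110 − 3x_D − 2x_E) − 5x_D.
∂π/∂x_D = 105 − 6x_D − 2x_E = 0 ⇒ x_D = 17.5 − (1/3)x_E.
Setting x_D = x_E in the reaction function: x_D = 17.5 − (1/3)x_D, so x_D = 17.5 / (4/3) = 13.125.
P_D = 110 − 3·13.125 − 2·13.125 = 44.375.

44.375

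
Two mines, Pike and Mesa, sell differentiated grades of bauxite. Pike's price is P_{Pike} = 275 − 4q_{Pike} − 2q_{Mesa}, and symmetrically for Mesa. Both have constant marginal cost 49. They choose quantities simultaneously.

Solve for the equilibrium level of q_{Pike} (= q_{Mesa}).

22.6

Mine Pike's profit: π = q_{Pike}(275 − 4q_{Pike} − 2q_{Mesa}) − 49q_{Pike}.
∂π/∂q_{Pike} = 226 − 8q_{Pike} − 2q_{Mesa} = 0 ⇒ q_{Pike} = 28.25 − 0.25q_{Mesa}.
By symmetry q_{Mesa} = q_{Pike}; substituting into the reaction function, 1.25q_{Pike} = 28.25 and q_{Pike} = 22.6.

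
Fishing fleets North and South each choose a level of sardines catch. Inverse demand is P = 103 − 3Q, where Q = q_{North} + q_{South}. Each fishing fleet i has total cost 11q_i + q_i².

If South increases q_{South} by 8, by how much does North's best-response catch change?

-3

Fishing fleet North's profit: π = q_{North}(103 − 3(q_{North} + q_{South})) − 11q_{North} − q_{North}².
∂π/∂q_{North} = 92 − 8q_{North} − 3q_{South} = 0, so q_{North} = 11.5 − 0.375q_{South}.
The reaction-function slope is −0.375, so an 8-unit rise in q_{South} moves q_{North} by −0.375 × 8 = −3. North's best response falls — the actions are strategic substitutes.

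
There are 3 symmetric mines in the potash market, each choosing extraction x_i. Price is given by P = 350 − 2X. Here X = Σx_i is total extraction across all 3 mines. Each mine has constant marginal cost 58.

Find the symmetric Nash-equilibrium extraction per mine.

A representative mine's profit is π_i = x_i(350 − 2X) − 58x_i, with X = x_i + Σ_{j≠i} x_j.
First-order condition: 292 − 4x_i − 2Σ_{j≠i} x_j = 0.
In a symmetric equilibrium every mine chooses the same x, so Σ_{j≠i} x_j = 2x. The condition becomes 292 − 8x = 0, giving x = 292/8 = 36.5.

36.5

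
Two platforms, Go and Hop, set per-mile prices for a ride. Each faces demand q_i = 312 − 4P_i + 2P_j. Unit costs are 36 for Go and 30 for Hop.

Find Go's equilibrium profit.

6146.56

Go's profit: π = (P_{Go} − 36)(312 − 4P_{Go} + 2P_{Hop}).
∂π/∂P_{Go} = 456 − 8P_{Go} + 2P_{Hop} = 0 ⇒ P_{Go} = 57 + 0.25P_{Hop}.
Similarly P_{Hop} = 54 + 0.25P_{Go}.
Solving the two reaction functions simultaneously: (1 − (0.25)(0.25))P_{Go} = 57 + 0.25·54, so 0.9375P_{Go} = 70.5 and P_{Go} = 75.2.
Then P_{Hop} = 54 + 0.25·75.2 = 72.8.
q_{Go} = 312 − 4·75.2 + 2·72.8 = 156.8.
Profit = (75.2 − 36)·156.8 = 6146.56.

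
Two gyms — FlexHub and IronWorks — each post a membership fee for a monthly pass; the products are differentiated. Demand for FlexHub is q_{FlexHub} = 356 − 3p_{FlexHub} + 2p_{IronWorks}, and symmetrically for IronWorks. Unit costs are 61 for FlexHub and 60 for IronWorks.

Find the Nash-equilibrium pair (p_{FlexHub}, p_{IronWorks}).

134.5625, 134.1875

FlexHub's profit: π = (p_{FlexHub} − 61)(356 − 3p_{FlexHub} + 2p_{IronWorks}).
∂π/∂p_{FlexHub} = 539 − 6p_{FlexHub} + 2p_{IronWorks} = 0 ⇒ p_{FlexHub} = 539/6 + (1/3)p_{IronWorks}.
Similarly p_{IronWorks} = 268/3 + (1/3)p_{FlexHub}.
Substituting the second reaction function into the first: p_{FlexHub} = 539/6 + (1/3)(268/3 + (1/3)p_{FlexHub}), which gives (8/9)p_{FlexHub} = 2153/18 ⇒ p_{FlexHub} = 134.5625.
Then p_{IronWorks} = 268/3 + (1/3)·134.5625 = 134.1875.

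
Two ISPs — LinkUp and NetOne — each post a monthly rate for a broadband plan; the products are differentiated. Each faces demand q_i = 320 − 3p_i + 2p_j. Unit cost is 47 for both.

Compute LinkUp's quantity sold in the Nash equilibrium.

LinkUp's profit: π = (p_{LinkUp} − 47)(320 − 3p_{LinkUp} + 2p_{NetOne}).
∂π/∂p_{LinkUp} = 461 − 6p_{LinkUp} + 2p_{NetOne} = 0 ⇒ p_{LinkUp} = 461/6 + (1/3)p_{NetOne}.
By symmetry p_{NetOne} = p_{LinkUp}; substituting into the reaction function, (2/3)p_{LinkUp} = 461/6 and p_{LinkUp} = 115.25.
q_{LinkUp} = 320 − 3·115.25 + 2·115.25 = 204.75.

204.75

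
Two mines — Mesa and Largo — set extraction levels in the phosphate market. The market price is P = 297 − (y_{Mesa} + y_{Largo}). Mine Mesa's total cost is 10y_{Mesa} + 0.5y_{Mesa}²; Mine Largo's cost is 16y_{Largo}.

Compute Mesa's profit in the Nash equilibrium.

Mine Mesa's profit: π = y_{Mesa}(297 − (y_{Mesa} + y_{Largo})) − 10y_{Mesa} − 0.5y_{Mesa}².
∂π/∂y_{Mesa} = 287 − 3y_{Mesa} − y_{Largo} = 0, so y_{Mesa} = 287/3 − (1/3)y_{Largo}.
For Largo: ∂π/∂y_{Largo} = 281 − 2y_{Largo} − y_{Mesa} = 0 ⇒ y_{Largo} = 140.5 − 0.5y_{Mesa}.
Substituting the second reaction function into the first: y_{Mesa} = 287/3 − (1/3)(140.5 − 0.5y_{Mesa}), which gives (5/6)y_{Mesa} = 293/6 ⇒ y_{Mesa} = 58.6.
Then y_{Largo} = 140.5 − 0.5·58.6 = 111.2.
Price P = 297 − 169.8 = 127.2.
Mesa's profit: (127.2 − 10)·58.6 − 0.5(58.6)² = 5150.94.

5150.94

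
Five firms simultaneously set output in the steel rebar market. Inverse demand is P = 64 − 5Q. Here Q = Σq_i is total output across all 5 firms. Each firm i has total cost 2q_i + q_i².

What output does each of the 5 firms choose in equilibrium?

1.9375

A representative firm's profit is π_i = q_i(64 − 5Q) − 2q_i − q_i², with Q = q_i + Σ_{j≠i} q_j.
First-order condition: 62 − 12q_i − 5Σ_{j≠i} q_j = 0.
Imposing symmetry (q_j = q for all j) turns Σ_{j≠i} q_j into 4q, so 62 = 32q and q = 1.9375.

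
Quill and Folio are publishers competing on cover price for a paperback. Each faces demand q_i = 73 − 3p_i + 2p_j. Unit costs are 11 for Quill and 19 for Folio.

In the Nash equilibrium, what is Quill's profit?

Quill's profit: π = (p_{Quill} − 11)(73 − 3p_{Quill} + 2p_{Folio}).
∂π/∂p_{Quill} = 106 − 6p_{Quill} + 2p_{Folio} = 0 ⇒ p_{Quill} = 53/3 + (1/3)p_{Folio}.
Similarly p_{Folio} = 65/3 + (1/3)p_{Quill}.
Plugging p_{Folio} into Quill's best response: p_{Quill} = 53/3 + (1/3)(65/3 + (1/3)p_{Quill}) ⇒ (8/9)p_{Quill} = 224/9, so p_{Quill} = 28.
Then p_{Folio} = 65/3 + (1/3)·28 = 31.
q_{Quill} = 73 − 3·28 + 2·31 = 51.
Profit = (28 − 11)·51 = 867.

867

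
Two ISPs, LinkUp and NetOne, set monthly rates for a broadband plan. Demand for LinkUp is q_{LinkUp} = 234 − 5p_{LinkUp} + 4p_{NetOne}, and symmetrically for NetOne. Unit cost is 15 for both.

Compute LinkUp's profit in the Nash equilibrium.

6661.25

LinkUp's profit: π = (p_{LinkUp} − 15)(234 − 5p_{LinkUp} + 4p_{NetOne}).
∂π/∂p_{LinkUp} = 309 − 10p_{LinkUp} + 4p_{NetOne} = 0 ⇒ p_{LinkUp} = 30.9 + 0.4p_{NetOne}.
Setting p_{LinkUp} = p_{NetOne} in the reaction function: p_{LinkUp} = 30.9 + 0.4p_{LinkUp}, so p_{LinkUp} = 30.9 / 0.6 = 51.5.
q_{LinkUp} = 234 − 5·51.5 + 4·51.5 = 182.5.
Profit = (51.5 − 15)·182.5 = 6661.25.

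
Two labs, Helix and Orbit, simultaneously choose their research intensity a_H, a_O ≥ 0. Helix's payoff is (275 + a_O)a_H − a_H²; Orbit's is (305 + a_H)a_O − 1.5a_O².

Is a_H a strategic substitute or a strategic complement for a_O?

strategic complements

Expanding Helix's payoff: 275a_H + a_Oa_H − a_H².
∂π/∂a_H = 275 + a_O − 2a_H = 0, so a_H = 137.5 + 0.5a_O.
The best-response slope da_H/da_O = 0.5 > 0: the reaction function is upward-sloping, so the choices are strategic complements.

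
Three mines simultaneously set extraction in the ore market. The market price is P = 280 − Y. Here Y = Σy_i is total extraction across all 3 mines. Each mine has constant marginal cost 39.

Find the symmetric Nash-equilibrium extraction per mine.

A representative mine's profit is π_i = y_i(280 − Y) − 39y_i, with Y = y_i + Σ_{j≠i} y_j.
First-order condition: 241 − 2y_i − Σ_{j≠i} y_j = 0.
With identical mines, set every y_j = y: then 241 − 2y − 2y = 0, i.e. y = 241/4 = 60.25.

60.25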